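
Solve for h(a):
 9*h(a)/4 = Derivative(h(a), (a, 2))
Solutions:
 h(a) = C1*exp(-3*a/2) + C2*exp(3*a/2)


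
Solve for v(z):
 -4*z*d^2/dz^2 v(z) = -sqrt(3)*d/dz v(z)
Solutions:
 v(z) = C1 + C2*z^(sqrt(3)/4 + 1)


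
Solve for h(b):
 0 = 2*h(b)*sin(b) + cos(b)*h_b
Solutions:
 h(b) = C1*cos(b)^2


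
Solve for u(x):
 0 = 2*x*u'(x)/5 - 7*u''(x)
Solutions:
 u(x) = C1 + C2*erfi(sqrt(35)*x/35)


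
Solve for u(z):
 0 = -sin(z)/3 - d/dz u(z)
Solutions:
 u(z) = C1 + cos(z)/3


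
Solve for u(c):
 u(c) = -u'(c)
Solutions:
 u(c) = C1*exp(-c)


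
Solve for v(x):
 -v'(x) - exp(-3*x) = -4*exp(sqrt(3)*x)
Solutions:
 v(x) = C1 + 4*sqrt(3)*exp(sqrt(3)*x)/3 + exp(-3*x)/3


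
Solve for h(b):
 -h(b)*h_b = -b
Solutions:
 h(b) = -sqrt(C1 + b^2)
 h(b) = sqrt(C1 + b^2)


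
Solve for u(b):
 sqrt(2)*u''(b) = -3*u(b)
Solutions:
 u(b) = C1*sin(2^(3/4)*sqrt(3)*b/2) + C2*cos(2^(3/4)*sqrt(3)*b/2)


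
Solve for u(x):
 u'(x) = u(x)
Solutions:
 u(x) = C1*exp(x)


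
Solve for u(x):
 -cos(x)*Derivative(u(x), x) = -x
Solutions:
 u(x) = C1 + Integral(x/cos(x), x)


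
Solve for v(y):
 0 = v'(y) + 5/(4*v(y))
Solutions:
 v(y) = -sqrt(C1 - 10*y)/2
 v(y) = sqrt(C1 - 10*y)/2


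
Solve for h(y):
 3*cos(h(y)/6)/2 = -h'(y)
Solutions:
 3*y/2 - 3*log(sin(h(y)/6) - 1) + 3*log(sin(h(y)/6) + 1) = C1


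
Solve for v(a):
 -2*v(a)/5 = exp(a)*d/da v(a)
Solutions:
 v(a) = C1*exp(2*exp(-a)/5)


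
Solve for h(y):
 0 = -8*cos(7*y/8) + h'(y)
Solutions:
 h(y) = C1 + 64*sin(7*y/8)/7


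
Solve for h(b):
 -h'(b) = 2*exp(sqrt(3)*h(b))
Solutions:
 h(b) = sqrt(3)*(2*log(1/(C1 + 2*b)) - log(3))/6


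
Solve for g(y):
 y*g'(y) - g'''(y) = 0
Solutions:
 g(y) = C1 + Integral(C2*airyai(y) + C3*airybi(y), y)


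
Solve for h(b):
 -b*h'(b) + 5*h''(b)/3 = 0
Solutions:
 h(b) = C1 + C2*erfi(sqrt(30)*b/10)


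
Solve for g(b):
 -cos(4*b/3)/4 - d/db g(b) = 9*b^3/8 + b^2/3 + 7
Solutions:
 g(b) = C1 - 9*b^4/32 - b^3/9 - 7*b - 3*sin(4*b/3)/16


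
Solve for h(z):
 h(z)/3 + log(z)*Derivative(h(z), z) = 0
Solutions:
 h(z) = C1*exp(-li(z)/3)


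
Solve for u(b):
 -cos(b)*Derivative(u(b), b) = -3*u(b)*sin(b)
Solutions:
 u(b) = C1/cos(b)^3


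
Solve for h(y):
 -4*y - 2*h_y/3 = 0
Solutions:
 h(y) = C1 - 3*y^2


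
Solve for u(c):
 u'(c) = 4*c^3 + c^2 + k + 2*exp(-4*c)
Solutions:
 u(c) = C1 + c^4 + c^3/3 + c*k - exp(-4*c)/2


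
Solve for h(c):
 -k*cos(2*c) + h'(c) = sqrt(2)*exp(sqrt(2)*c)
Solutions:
 h(c) = C1 + k*sin(2*c)/2 + exp(sqrt(2)*c)


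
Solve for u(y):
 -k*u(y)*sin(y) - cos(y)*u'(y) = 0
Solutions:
 u(y) = C1*exp(k*log(cos(y)))


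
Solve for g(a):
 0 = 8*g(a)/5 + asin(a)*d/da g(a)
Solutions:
 g(a) = C1*exp(-8*Integral(1/asin(a), a)/5)


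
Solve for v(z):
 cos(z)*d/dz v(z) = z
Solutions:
 v(z) = C1 + Integral(z/cos(z), z)


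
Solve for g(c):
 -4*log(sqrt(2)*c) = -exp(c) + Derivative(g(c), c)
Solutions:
 g(c) = C1 - 4*c*log(c) + 2*c*(2 - log(2)) + exp(c)


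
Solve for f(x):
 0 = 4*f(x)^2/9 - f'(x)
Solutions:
 f(x) = -9/(C1 + 4*x)


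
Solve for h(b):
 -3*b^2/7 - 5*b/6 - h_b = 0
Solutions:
 h(b) = C1 - b^3/7 - 5*b^2/12


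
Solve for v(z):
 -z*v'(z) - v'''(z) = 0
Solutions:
 v(z) = C1 + Integral(C2*airyai(-z) + C3*airybi(-z), z)


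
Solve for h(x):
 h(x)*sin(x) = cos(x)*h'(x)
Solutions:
 h(x) = C1/cos(x)


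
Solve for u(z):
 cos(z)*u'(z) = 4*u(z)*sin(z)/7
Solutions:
 u(z) = C1/cos(z)^(4/7)


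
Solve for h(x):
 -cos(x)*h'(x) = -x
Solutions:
 h(x) = C1 + Integral(x/cos(x), x)


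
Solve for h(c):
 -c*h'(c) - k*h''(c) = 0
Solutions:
 h(c) = C1 + C2*sqrt(k)*erf(sqrt(2)*c*sqrt(1/k)/2)


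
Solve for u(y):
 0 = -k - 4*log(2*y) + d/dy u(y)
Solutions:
 u(y) = C1 + k*y + 4*y*log(y) - 4*y + y*log(16)


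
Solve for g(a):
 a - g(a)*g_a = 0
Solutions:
 g(a) = -sqrt(C1 + a^2)
 g(a) = sqrt(C1 + a^2)


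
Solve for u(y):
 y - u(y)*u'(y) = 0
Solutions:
 u(y) = -sqrt(C1 + y^2)
 u(y) = sqrt(C1 + y^2)


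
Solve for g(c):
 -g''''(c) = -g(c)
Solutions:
 g(c) = C1*exp(-c) + C2*exp(c) + C3*sin(c) + C4*cos(c)


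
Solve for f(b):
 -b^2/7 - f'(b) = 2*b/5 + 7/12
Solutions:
 f(b) = C1 - b^3/21 - b^2/5 - 7*b/12


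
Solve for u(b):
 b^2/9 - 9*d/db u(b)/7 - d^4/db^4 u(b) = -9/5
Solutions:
 u(b) = C1 + C4*exp(-21^(2/3)*b/7) + 7*b^3/243 + 7*b/5 + (C2*sin(3*3^(1/6)*7^(2/3)*b/14) + C3*cos(3*3^(1/6)*7^(2/3)*b/14))*exp(21^(2/3)*b/14)


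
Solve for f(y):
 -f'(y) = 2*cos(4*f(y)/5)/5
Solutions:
 2*y/5 - 5*log(sin(4*f(y)/5) - 1)/8 + 5*log(sin(4*f(y)/5) + 1)/8 = C1


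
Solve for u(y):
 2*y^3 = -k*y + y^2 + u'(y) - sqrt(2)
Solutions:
 u(y) = C1 + k*y^2/2 + y^4/2 - y^3/3 + sqrt(2)*y


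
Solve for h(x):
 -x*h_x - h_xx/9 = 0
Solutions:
 h(x) = C1 + C2*erf(3*sqrt(2)*x/2)


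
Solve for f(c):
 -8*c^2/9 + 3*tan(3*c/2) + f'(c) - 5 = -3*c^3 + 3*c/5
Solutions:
 f(c) = C1 - 3*c^4/4 + 8*c^3/27 + 3*c^2/10 + 5*c + 2*log(cos(3*c/2))


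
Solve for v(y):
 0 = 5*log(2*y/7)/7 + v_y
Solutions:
 v(y) = C1 - 5*y*log(y)/7 - 5*y*log(2)/7 + 5*y/7 + 5*y*log(7)/7


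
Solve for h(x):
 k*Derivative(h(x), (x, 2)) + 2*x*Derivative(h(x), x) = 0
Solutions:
 h(x) = C1 + C2*sqrt(k)*erf(x*sqrt(1/k))


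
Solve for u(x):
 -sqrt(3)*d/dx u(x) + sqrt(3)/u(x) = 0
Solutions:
 u(x) = -sqrt(C1 + 2*x)
 u(x) = sqrt(C1 + 2*x)


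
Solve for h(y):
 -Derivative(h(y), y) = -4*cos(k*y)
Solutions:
 h(y) = C1 + 4*sin(k*y)/k


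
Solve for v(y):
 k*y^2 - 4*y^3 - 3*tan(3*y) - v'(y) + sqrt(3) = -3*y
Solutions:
 v(y) = C1 + k*y^3/3 - y^4 + 3*y^2/2 + sqrt(3)*y + log(cos(3*y))


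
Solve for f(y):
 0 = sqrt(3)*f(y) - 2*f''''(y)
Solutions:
 f(y) = C1*exp(-2^(3/4)*3^(1/8)*y/2) + C2*exp(2^(3/4)*3^(1/8)*y/2) + C3*sin(2^(3/4)*3^(1/8)*y/2) + C4*cos(2^(3/4)*3^(1/8)*y/2)


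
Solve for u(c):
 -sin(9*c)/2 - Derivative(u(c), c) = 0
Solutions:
 u(c) = C1 + cos(9*c)/18


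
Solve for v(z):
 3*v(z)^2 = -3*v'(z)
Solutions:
 v(z) = 1/(C1 + z)


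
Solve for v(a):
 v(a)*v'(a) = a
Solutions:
 v(a) = -sqrt(C1 + a^2)
 v(a) = sqrt(C1 + a^2)


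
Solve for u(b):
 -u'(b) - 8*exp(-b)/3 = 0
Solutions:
 u(b) = C1 + 8*exp(-b)/3


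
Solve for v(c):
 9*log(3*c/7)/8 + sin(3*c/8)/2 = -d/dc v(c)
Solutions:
 v(c) = C1 - 9*c*log(c)/8 - 9*c*log(3)/8 + 9*c/8 + 9*c*log(7)/8 + 4*cos(3*c/8)/3


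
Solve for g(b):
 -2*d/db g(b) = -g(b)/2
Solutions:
 g(b) = C1*exp(b/4)


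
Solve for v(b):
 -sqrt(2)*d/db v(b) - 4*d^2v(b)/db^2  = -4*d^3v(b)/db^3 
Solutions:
 v(b) = C1 + C2*exp(b*(1 - sqrt(1 + sqrt(2)))/2) + C3*exp(b*(1 + sqrt(1 + sqrt(2)))/2)


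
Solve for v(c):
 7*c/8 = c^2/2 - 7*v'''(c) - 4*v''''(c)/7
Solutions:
 v(c) = C1 + C2*c + C3*c^2 + C4*exp(-49*c/4) + c^5/840 - 125*c^4/21952 + 125*c^3/67228


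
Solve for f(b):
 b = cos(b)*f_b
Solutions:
 f(b) = C1 + Integral(b/cos(b), b)


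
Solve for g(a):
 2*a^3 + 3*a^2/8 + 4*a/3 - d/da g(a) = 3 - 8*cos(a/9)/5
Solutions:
 g(a) = C1 + a^4/2 + a^3/8 + 2*a^2/3 - 3*a + 72*sin(a/9)/5


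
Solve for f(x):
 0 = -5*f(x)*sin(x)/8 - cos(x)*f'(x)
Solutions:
 f(x) = C1*cos(x)^(5/8)


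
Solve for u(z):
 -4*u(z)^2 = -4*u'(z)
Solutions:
 u(z) = -1/(C1 + z)


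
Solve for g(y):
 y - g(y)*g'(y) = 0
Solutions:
 g(y) = -sqrt(C1 + y^2)
 g(y) = sqrt(C1 + y^2)


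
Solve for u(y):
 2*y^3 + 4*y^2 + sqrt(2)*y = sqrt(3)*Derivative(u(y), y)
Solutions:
 u(y) = C1 + sqrt(3)*y^4/6 + 4*sqrt(3)*y^3/9 + sqrt(6)*y^2/6


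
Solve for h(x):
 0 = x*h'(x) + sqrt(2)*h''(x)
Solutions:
 h(x) = C1 + C2*erf(2^(1/4)*x/2)


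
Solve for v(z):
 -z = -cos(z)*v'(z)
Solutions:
 v(z) = C1 + Integral(z/cos(z), z)


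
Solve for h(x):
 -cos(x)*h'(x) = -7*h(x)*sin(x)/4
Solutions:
 h(x) = C1/cos(x)^(7/4)


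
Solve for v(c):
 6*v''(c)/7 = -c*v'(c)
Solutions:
 v(c) = C1 + C2*erf(sqrt(21)*c/6)


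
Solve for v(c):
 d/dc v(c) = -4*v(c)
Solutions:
 v(c) = C1*exp(-4*c)


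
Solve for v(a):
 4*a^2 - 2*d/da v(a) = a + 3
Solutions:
 v(a) = C1 + 2*a^3/3 - a^2/4 - 3*a/2


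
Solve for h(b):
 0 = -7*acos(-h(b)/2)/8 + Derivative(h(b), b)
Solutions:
 Integral(1/acos(-_y/2), (_y, h(b))) = C1 + 7*b/8


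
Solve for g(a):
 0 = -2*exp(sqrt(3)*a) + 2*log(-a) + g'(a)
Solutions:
 g(a) = C1 - 2*a*log(-a) + 2*a + 2*sqrt(3)*exp(sqrt(3)*a)/3


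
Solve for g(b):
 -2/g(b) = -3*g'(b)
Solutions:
 g(b) = -sqrt(C1 + 12*b)/3
 g(b) = sqrt(C1 + 12*b)/3


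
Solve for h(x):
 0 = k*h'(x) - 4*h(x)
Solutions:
 h(x) = C1*exp(4*x/k)


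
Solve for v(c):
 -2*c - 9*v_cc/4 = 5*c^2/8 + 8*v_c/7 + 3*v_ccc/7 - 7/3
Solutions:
 v(c) = C1 + C2*exp(c*(-63 + sqrt(2433))/24) + C3*exp(-c*(sqrt(2433) + 63)/24) - 35*c^3/192 + 413*c^2/2048 + 162967*c/98304


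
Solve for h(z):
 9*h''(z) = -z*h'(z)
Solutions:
 h(z) = C1 + C2*erf(sqrt(2)*z/6)


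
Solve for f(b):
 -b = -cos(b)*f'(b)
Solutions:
 f(b) = C1 + Integral(b/cos(b), b)


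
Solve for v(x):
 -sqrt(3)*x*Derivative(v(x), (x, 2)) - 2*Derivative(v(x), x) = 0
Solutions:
 v(x) = C1 + C2*x^(1 - 2*sqrt(3)/3)


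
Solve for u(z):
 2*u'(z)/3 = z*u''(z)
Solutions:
 u(z) = C1 + C2*z^(5/3)


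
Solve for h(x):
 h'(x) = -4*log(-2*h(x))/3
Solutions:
 3*Integral(1/(log(-_y) + log(2)), (_y, h(x)))/4 = C1 - x


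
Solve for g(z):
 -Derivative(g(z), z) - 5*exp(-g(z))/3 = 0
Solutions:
 g(z) = log(C1 - 5*z/3)


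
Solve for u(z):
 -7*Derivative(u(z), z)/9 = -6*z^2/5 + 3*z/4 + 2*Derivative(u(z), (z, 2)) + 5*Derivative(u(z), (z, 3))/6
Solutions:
 u(z) = C1 + C2*exp(z*(-18 + sqrt(114))/15) + C3*exp(-z*(sqrt(114) + 18)/15) + 18*z^3/35 - 8721*z^2/1960 + 67149*z/3430


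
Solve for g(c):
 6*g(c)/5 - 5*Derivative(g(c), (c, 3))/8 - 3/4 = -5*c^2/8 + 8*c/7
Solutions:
 g(c) = C3*exp(2*30^(1/3)*c/5) - 25*c^2/48 + 20*c/21 + (C1*sin(10^(1/3)*3^(5/6)*c/5) + C2*cos(10^(1/3)*3^(5/6)*c/5))*exp(-30^(1/3)*c/5) + 5/8


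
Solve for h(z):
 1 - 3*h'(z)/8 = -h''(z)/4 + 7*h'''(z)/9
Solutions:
 h(z) = C1 + 8*z/3 + (C2*sin(3*sqrt(159)*z/56) + C3*cos(3*sqrt(159)*z/56))*exp(9*z/56)


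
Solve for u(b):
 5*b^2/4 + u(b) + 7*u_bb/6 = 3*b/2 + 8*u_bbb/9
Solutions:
 u(b) = C1*exp(b*(-(48*sqrt(2990) + 2647)^(1/3) - 49/(48*sqrt(2990) + 2647)^(1/3) + 14)/32)*sin(sqrt(3)*b*(-(48*sqrt(2990) + 2647)^(1/3) + 49/(48*sqrt(2990) + 2647)^(1/3))/32) + C2*exp(b*(-(48*sqrt(2990) + 2647)^(1/3) - 49/(48*sqrt(2990) + 2647)^(1/3) + 14)/32)*cos(sqrt(3)*b*(-(48*sqrt(2990) + 2647)^(1/3) + 49/(48*sqrt(2990) + 2647)^(1/3))/32) + C3*exp(b*(49/(48*sqrt(2990) + 2647)^(1/3) + 7 + (48*sqrt(2990) + 2647)^(1/3))/16) - 5*b^2/4 + 3*b/2 + 35/12


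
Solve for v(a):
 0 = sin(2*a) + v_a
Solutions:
 v(a) = C1 + cos(2*a)/2


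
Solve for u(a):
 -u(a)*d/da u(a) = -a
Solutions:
 u(a) = -sqrt(C1 + a^2)
 u(a) = sqrt(C1 + a^2)


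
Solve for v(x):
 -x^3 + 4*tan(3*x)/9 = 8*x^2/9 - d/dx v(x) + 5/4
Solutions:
 v(x) = C1 + x^4/4 + 8*x^3/27 + 5*x/4 + 4*log(cos(3*x))/27


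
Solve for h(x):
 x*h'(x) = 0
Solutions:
 h(x) = C1


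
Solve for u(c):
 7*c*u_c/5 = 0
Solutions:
 u(c) = C1


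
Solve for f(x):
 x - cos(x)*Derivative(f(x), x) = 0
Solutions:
 f(x) = C1 + Integral(x/cos(x), x)


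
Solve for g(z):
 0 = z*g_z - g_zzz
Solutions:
 g(z) = C1 + Integral(C2*airyai(z) + C3*airybi(z), z)


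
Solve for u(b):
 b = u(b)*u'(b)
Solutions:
 u(b) = -sqrt(C1 + b^2)
 u(b) = sqrt(C1 + b^2)


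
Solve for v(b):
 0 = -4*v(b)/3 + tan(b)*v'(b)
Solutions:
 v(b) = C1*sin(b)^(4/3)


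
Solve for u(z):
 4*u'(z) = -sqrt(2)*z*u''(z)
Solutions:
 u(z) = C1 + C2*z^(1 - 2*sqrt(2))


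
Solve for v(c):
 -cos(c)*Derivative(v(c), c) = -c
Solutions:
 v(c) = C1 + Integral(c/cos(c), c)


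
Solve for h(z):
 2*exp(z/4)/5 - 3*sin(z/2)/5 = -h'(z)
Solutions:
 h(z) = C1 - 8*exp(z/4)/5 - 6*cos(z/2)/5


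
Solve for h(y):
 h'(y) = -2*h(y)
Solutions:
 h(y) = C1*exp(-2*y)


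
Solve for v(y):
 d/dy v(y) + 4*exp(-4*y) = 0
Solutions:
 v(y) = C1 + exp(-4*y)


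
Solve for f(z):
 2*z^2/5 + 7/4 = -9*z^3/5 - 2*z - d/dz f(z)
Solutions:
 f(z) = C1 - 9*z^4/20 - 2*z^3/15 - z^2 - 7*z/4


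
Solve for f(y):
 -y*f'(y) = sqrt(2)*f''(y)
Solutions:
 f(y) = C1 + C2*erf(2^(1/4)*y/2)


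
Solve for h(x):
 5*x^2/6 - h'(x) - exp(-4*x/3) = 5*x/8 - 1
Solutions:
 h(x) = C1 + 5*x^3/18 - 5*x^2/16 + x + 3*exp(-4*x/3)/4


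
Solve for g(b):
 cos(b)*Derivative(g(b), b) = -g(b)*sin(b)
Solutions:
 g(b) = C1*cos(b)


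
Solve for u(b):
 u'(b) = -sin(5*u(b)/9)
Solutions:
 b + 9*log(cos(5*u(b)/9) - 1)/10 - 9*log(cos(5*u(b)/9) + 1)/10 = C1


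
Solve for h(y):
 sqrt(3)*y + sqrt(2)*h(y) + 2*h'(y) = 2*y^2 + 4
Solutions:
 h(y) = C1*exp(-sqrt(2)*y/2) + sqrt(2)*y^2 - 4*y - sqrt(6)*y/2 + sqrt(3) + 6*sqrt(2)


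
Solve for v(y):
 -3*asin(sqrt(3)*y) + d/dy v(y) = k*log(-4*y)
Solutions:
 v(y) = C1 + k*y*(log(-y) - 1) + 2*k*y*log(2) + 3*y*asin(sqrt(3)*y) + sqrt(3)*sqrt(1 - 3*y^2)


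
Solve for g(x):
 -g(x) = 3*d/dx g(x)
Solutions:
 g(x) = C1*exp(-x/3)


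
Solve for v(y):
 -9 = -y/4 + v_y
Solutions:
 v(y) = C1 + y^2/8 - 9*y


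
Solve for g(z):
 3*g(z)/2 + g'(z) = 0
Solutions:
 g(z) = C1*exp(-3*z/2)


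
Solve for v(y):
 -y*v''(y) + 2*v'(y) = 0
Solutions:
 v(y) = C1 + C2*y^3


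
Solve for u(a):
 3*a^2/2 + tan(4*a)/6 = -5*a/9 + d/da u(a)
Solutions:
 u(a) = C1 + a^3/2 + 5*a^2/18 - log(cos(4*a))/24


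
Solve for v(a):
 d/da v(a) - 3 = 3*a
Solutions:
 v(a) = C1 + 3*a^2/2 + 3*a


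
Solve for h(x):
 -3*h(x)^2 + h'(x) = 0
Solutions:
 h(x) = -1/(C1 + 3*x)


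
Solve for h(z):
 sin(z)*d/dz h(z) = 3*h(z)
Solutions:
 h(z) = C1*(cos(z) - 1)^(3/2)/(cos(z) + 1)^(3/2)


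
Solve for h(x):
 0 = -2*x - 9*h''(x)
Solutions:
 h(x) = C1 + C2*x - x^3/27


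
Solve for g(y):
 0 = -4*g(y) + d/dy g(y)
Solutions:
 g(y) = C1*exp(4*y)


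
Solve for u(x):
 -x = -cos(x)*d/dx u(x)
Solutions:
 u(x) = C1 + Integral(x/cos(x), x)


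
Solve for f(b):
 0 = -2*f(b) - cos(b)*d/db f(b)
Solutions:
 f(b) = C1*(sin(b) - 1)/(sin(b) + 1)


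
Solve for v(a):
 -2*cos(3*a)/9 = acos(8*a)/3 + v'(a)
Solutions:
 v(a) = C1 - a*acos(8*a)/3 + sqrt(1 - 64*a^2)/24 - 2*sin(3*a)/27


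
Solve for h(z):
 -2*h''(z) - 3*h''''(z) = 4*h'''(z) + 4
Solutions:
 h(z) = C1 + C2*z - z^2 + (C3*sin(sqrt(2)*z/3) + C4*cos(sqrt(2)*z/3))*exp(-2*z/3)


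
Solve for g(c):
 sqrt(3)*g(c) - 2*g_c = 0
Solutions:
 g(c) = C1*exp(sqrt(3)*c/2)


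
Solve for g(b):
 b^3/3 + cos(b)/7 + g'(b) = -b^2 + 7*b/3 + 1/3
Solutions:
 g(b) = C1 - b^4/12 - b^3/3 + 7*b^2/6 + b/3 - sin(b)/7


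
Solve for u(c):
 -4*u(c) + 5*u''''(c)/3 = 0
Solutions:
 u(c) = C1*exp(-sqrt(2)*3^(1/4)*5^(3/4)*c/5) + C2*exp(sqrt(2)*3^(1/4)*5^(3/4)*c/5) + C3*sin(sqrt(2)*3^(1/4)*5^(3/4)*c/5) + C4*cos(sqrt(2)*3^(1/4)*5^(3/4)*c/5)


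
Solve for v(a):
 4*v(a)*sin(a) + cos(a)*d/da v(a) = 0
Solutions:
 v(a) = C1*cos(a)^4


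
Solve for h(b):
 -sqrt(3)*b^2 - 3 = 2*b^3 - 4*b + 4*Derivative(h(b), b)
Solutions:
 h(b) = C1 - b^4/8 - sqrt(3)*b^3/12 + b^2/2 - 3*b/4


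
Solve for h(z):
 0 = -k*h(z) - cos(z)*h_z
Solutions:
 h(z) = C1*exp(k*(log(sin(z) - 1) - log(sin(z) + 1))/2)


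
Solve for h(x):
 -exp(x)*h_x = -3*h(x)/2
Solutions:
 h(x) = C1*exp(-3*exp(-x)/2)


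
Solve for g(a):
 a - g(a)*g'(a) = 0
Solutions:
 g(a) = -sqrt(C1 + a^2)
 g(a) = sqrt(C1 + a^2)


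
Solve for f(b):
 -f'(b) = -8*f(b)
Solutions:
 f(b) = C1*exp(8*b)


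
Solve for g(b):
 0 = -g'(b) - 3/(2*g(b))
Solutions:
 g(b) = -sqrt(C1 - 3*b)
 g(b) = sqrt(C1 - 3*b)


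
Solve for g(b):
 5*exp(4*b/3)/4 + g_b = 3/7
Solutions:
 g(b) = C1 + 3*b/7 - 15*exp(4*b/3)/16


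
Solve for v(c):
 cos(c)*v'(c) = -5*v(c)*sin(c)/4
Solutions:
 v(c) = C1*cos(c)^(5/4)


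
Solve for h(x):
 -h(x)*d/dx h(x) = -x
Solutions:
 h(x) = -sqrt(C1 + x^2)
 h(x) = sqrt(C1 + x^2)


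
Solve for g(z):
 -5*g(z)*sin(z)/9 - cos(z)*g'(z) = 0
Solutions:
 g(z) = C1*cos(z)^(5/9)


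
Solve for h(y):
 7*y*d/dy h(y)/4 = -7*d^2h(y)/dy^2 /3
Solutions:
 h(y) = C1 + C2*erf(sqrt(6)*y/4)


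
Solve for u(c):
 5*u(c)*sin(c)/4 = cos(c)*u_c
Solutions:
 u(c) = C1/cos(c)^(5/4)


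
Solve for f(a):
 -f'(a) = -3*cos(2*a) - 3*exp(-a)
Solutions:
 f(a) = C1 + 3*sin(2*a)/2 - 3*exp(-a)


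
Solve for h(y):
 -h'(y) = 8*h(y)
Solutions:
 h(y) = C1*exp(-8*y)


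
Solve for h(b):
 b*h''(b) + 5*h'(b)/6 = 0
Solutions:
 h(b) = C1 + C2*b^(1/6)


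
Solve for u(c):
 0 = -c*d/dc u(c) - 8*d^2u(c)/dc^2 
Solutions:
 u(c) = C1 + C2*erf(c/4)


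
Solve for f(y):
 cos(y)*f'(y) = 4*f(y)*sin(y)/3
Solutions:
 f(y) = C1/cos(y)^(4/3)


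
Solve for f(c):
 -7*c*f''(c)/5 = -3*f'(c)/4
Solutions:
 f(c) = C1 + C2*c^(43/28)


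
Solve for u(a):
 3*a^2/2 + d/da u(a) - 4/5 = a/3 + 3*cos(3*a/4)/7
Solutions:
 u(a) = C1 - a^3/2 + a^2/6 + 4*a/5 + 4*sin(3*a/4)/7


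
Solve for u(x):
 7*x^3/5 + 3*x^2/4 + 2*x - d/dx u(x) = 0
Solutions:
 u(x) = C1 + 7*x^4/20 + x^3/4 + x^2


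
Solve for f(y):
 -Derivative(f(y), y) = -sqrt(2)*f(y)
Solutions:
 f(y) = C1*exp(sqrt(2)*y)


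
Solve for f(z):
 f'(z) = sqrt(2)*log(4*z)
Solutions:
 f(z) = C1 + sqrt(2)*z*log(z) - sqrt(2)*z + 2*sqrt(2)*z*log(2)


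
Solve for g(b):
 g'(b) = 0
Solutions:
 g(b) = C1


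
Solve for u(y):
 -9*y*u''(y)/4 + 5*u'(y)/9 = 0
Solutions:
 u(y) = C1 + C2*y^(101/81)


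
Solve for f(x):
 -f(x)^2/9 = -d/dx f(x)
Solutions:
 f(x) = -9/(C1 + x)


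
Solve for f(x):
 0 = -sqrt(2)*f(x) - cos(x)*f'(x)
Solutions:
 f(x) = C1*(sin(x) - 1)^(sqrt(2)/2)/(sin(x) + 1)^(sqrt(2)/2)


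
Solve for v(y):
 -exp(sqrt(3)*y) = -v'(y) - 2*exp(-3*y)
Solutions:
 v(y) = C1 + sqrt(3)*exp(sqrt(3)*y)/3 + 2*exp(-3*y)/3


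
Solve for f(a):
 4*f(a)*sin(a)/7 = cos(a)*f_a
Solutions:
 f(a) = C1/cos(a)^(4/7)


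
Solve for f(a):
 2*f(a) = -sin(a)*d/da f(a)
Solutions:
 f(a) = C1*(cos(a) + 1)/(cos(a) - 1)


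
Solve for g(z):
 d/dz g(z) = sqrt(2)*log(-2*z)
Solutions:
 g(z) = C1 + sqrt(2)*z*log(-z) + sqrt(2)*z*(-1 + log(2))


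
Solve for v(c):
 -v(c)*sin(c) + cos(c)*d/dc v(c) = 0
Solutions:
 v(c) = C1/cos(c)


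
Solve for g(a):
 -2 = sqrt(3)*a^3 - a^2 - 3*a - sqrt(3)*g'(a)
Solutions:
 g(a) = C1 + a^4/4 - sqrt(3)*a^3/9 - sqrt(3)*a^2/2 + 2*sqrt(3)*a/3


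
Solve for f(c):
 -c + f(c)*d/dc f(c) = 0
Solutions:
 f(c) = -sqrt(C1 + c^2)
 f(c) = sqrt(C1 + c^2)


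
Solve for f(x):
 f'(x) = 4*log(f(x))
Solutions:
 li(f(x)) = C1 + 4*x


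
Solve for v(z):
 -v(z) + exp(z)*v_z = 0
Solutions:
 v(z) = C1*exp(-exp(-z))


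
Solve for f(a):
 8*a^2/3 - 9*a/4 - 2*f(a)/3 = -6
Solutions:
 f(a) = 4*a^2 - 27*a/8 + 9


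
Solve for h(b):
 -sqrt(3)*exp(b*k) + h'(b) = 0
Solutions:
 h(b) = C1 + sqrt(3)*exp(b*k)/k


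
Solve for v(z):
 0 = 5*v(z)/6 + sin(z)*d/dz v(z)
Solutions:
 v(z) = C1*(cos(z) + 1)^(5/12)/(cos(z) - 1)^(5/12)


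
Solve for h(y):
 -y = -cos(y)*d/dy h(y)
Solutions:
 h(y) = C1 + Integral(y/cos(y), y)


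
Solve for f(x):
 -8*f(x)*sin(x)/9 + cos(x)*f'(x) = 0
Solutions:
 f(x) = C1/cos(x)^(8/9)


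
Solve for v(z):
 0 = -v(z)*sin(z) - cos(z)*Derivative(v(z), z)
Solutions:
 v(z) = C1*cos(z)


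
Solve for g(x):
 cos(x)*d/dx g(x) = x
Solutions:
 g(x) = C1 + Integral(x/cos(x), x)


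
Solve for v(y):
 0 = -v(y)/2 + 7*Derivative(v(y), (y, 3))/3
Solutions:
 v(y) = C3*exp(14^(2/3)*3^(1/3)*y/14) + (C1*sin(14^(2/3)*3^(5/6)*y/28) + C2*cos(14^(2/3)*3^(5/6)*y/28))*exp(-14^(2/3)*3^(1/3)*y/28)


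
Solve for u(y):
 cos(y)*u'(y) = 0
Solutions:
 u(y) = C1


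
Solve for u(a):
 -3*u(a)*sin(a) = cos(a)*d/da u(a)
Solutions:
 u(a) = C1*cos(a)^3


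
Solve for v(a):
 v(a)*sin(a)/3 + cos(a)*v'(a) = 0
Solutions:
 v(a) = C1*cos(a)^(1/3)


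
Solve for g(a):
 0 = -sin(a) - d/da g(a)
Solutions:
 g(a) = C1 + cos(a)


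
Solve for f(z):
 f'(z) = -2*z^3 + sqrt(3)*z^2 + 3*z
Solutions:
 f(z) = C1 - z^4/2 + sqrt(3)*z^3/3 + 3*z^2/2


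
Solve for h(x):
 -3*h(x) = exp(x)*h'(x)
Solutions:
 h(x) = C1*exp(3*exp(-x))


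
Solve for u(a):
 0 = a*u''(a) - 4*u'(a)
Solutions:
 u(a) = C1 + C2*a^5


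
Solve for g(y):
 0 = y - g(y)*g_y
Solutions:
 g(y) = -sqrt(C1 + y^2)
 g(y) = sqrt(C1 + y^2)


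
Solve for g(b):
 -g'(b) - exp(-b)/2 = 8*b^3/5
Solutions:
 g(b) = C1 - 2*b^4/5 + exp(-b)/2


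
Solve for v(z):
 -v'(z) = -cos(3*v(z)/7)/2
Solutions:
 -z/2 - 7*log(sin(3*v(z)/7) - 1)/6 + 7*log(sin(3*v(z)/7) + 1)/6 = C1


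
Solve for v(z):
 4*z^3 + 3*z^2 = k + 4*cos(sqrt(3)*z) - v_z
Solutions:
 v(z) = C1 + k*z - z^4 - z^3 + 4*sqrt(3)*sin(sqrt(3)*z)/3


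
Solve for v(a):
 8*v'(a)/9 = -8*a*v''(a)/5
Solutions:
 v(a) = C1 + C2*a^(4/9)


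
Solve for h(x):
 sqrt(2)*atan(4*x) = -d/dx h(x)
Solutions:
 h(x) = C1 - sqrt(2)*(x*atan(4*x) - log(16*x^2 + 1)/8)


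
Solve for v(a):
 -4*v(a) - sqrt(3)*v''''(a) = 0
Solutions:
 v(a) = (C1*sin(3^(7/8)*a/3) + C2*cos(3^(7/8)*a/3))*exp(-3^(7/8)*a/3) + (C3*sin(3^(7/8)*a/3) + C4*cos(3^(7/8)*a/3))*exp(3^(7/8)*a/3)


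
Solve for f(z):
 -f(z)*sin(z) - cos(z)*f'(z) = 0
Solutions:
 f(z) = C1*cos(z)


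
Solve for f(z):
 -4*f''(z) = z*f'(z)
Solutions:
 f(z) = C1 + C2*erf(sqrt(2)*z/4)


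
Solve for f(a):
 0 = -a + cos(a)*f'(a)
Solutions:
 f(a) = C1 + Integral(a/cos(a), a)


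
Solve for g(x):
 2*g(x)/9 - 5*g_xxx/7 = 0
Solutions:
 g(x) = C3*exp(1050^(1/3)*x/15) + (C1*sin(3^(5/6)*350^(1/3)*x/30) + C2*cos(3^(5/6)*350^(1/3)*x/30))*exp(-1050^(1/3)*x/30)


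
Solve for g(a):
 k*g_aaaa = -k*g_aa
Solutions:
 g(a) = C1 + C2*a + C3*sin(a) + C4*cos(a)


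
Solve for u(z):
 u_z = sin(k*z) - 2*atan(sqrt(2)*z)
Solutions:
 u(z) = C1 - 2*z*atan(sqrt(2)*z) + Piecewise((-cos(k*z)/k, Ne(k, 0)), (0, True)) + sqrt(2)*log(2*z^2 + 1)/2


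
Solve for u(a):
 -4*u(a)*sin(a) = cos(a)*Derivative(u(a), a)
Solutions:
 u(a) = C1*cos(a)^4


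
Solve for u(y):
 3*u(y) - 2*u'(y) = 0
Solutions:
 u(y) = C1*exp(3*y/2)


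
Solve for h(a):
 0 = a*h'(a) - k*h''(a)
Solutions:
 h(a) = C1 + C2*erf(sqrt(2)*a*sqrt(-1/k)/2)/sqrt(-1/k)


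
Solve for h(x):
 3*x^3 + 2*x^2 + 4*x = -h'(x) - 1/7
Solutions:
 h(x) = C1 - 3*x^4/4 - 2*x^3/3 - 2*x^2 - x/7


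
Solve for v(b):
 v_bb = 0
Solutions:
 v(b) = C1 + C2*b


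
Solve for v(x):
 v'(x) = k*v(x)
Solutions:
 v(x) = C1*exp(k*x)


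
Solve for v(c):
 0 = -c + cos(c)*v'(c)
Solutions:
 v(c) = C1 + Integral(c/cos(c), c)


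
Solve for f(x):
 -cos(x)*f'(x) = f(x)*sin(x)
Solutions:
 f(x) = C1*cos(x)


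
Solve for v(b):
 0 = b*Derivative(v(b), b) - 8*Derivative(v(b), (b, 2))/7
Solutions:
 v(b) = C1 + C2*erfi(sqrt(7)*b/4)


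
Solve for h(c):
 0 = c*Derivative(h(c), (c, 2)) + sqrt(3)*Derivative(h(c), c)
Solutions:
 h(c) = C1 + C2*c^(1 - sqrt(3))


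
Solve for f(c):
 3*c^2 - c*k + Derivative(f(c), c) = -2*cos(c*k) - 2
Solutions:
 f(c) = C1 - c^3 + c^2*k/2 - 2*c - 2*sin(c*k)/k


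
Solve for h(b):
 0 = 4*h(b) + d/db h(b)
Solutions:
 h(b) = C1*exp(-4*b)


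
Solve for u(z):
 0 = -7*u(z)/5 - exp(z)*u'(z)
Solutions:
 u(z) = C1*exp(7*exp(-z)/5)


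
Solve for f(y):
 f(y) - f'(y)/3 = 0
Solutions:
 f(y) = C1*exp(3*y)


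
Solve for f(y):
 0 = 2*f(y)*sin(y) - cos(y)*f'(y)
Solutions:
 f(y) = C1/cos(y)^2


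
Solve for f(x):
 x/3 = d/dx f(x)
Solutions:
 f(x) = C1 + x^2/6


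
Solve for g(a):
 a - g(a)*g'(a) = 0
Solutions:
 g(a) = -sqrt(C1 + a^2)
 g(a) = sqrt(C1 + a^2)


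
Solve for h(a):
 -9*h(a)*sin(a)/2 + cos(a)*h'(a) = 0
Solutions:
 h(a) = C1/cos(a)^(9/2)


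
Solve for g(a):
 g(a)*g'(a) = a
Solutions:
 g(a) = -sqrt(C1 + a^2)
 g(a) = sqrt(C1 + a^2)


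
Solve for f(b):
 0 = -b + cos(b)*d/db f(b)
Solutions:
 f(b) = C1 + Integral(b/cos(b), b)


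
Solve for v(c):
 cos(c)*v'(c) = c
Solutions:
 v(c) = C1 + Integral(c/cos(c), c)


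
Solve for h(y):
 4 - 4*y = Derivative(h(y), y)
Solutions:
 h(y) = C1 - 2*y^2 + 4*y


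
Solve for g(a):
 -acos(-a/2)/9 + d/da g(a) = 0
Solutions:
 g(a) = C1 + a*acos(-a/2)/9 + sqrt(4 - a^2)/9


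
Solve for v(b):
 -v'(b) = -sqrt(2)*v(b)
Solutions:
 v(b) = C1*exp(sqrt(2)*b)


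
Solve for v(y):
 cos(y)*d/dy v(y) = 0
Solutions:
 v(y) = C1


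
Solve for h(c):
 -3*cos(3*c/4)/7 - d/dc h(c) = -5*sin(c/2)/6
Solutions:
 h(c) = C1 - 4*sin(3*c/4)/7 - 5*cos(c/2)/3


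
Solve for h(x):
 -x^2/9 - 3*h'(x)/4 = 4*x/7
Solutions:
 h(x) = C1 - 4*x^3/81 - 8*x^2/21


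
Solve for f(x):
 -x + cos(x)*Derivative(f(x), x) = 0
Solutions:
 f(x) = C1 + Integral(x/cos(x), x)


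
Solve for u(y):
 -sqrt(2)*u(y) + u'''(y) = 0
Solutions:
 u(y) = C3*exp(2^(1/6)*y) + (C1*sin(2^(1/6)*sqrt(3)*y/2) + C2*cos(2^(1/6)*sqrt(3)*y/2))*exp(-2^(1/6)*y/2)


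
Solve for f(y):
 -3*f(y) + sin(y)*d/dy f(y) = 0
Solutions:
 f(y) = C1*(cos(y) - 1)^(3/2)/(cos(y) + 1)^(3/2)


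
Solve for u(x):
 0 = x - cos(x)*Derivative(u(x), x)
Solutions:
 u(x) = C1 + Integral(x/cos(x), x)


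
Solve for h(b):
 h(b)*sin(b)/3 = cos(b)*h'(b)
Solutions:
 h(b) = C1/cos(b)^(1/3)


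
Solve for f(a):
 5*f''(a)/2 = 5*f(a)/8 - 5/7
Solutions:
 f(a) = C1*exp(-a/2) + C2*exp(a/2) + 8/7


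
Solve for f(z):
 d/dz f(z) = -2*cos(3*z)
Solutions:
 f(z) = C1 - 2*sin(3*z)/3


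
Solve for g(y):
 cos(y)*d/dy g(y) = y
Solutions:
 g(y) = C1 + Integral(y/cos(y), y)


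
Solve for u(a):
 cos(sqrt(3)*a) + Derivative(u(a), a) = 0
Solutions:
 u(a) = C1 - sqrt(3)*sin(sqrt(3)*a)/3


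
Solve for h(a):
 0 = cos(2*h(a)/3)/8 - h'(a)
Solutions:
 -a/8 - 3*log(sin(2*h(a)/3) - 1)/4 + 3*log(sin(2*h(a)/3) + 1)/4 = C1


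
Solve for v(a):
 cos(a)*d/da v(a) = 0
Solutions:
 v(a) = C1


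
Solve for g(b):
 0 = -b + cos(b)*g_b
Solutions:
 g(b) = C1 + Integral(b/cos(b), b)


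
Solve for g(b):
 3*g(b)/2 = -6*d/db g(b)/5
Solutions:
 g(b) = C1*exp(-5*b/4)


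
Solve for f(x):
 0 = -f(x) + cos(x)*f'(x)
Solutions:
 f(x) = C1*sqrt(sin(x) + 1)/sqrt(sin(x) - 1)


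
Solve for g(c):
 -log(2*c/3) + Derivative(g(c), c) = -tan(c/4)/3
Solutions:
 g(c) = C1 + c*log(c) - c*log(3) - c + c*log(2) + 4*log(cos(c/4))/3


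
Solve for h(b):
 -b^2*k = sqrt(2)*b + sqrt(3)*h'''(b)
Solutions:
 h(b) = C1 + C2*b + C3*b^2 - sqrt(3)*b^5*k/180 - sqrt(6)*b^4/72


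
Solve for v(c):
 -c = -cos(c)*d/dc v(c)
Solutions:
 v(c) = C1 + Integral(c/cos(c), c)


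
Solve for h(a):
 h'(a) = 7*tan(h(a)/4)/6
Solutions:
 h(a) = -4*asin(C1*exp(7*a/24)) + 4*pi
 h(a) = 4*asin(C1*exp(7*a/24))


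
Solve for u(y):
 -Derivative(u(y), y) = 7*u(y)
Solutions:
 u(y) = C1*exp(-7*y)


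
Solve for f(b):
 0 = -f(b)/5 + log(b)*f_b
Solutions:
 f(b) = C1*exp(li(b)/5)


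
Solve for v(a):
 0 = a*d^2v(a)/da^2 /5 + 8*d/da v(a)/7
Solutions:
 v(a) = C1 + C2/a^(33/7)


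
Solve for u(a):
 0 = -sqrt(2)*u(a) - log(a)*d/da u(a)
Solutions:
 u(a) = C1*exp(-sqrt(2)*li(a))


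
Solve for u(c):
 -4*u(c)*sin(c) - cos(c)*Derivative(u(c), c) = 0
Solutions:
 u(c) = C1*cos(c)^4


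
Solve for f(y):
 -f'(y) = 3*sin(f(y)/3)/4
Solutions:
 3*y/4 + 3*log(cos(f(y)/3) - 1)/2 - 3*log(cos(f(y)/3) + 1)/2 = C1


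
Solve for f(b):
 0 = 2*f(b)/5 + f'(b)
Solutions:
 f(b) = C1*exp(-2*b/5)


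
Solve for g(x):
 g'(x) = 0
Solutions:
 g(x) = C1


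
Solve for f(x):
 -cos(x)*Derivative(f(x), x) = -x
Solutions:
 f(x) = C1 + Integral(x/cos(x), x)


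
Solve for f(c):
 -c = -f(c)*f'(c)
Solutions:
 f(c) = -sqrt(C1 + c^2)
 f(c) = sqrt(C1 + c^2)


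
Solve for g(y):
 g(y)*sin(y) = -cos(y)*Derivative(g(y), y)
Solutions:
 g(y) = C1*cos(y)


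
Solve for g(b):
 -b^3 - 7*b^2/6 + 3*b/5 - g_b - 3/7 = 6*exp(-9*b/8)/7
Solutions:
 g(b) = C1 - b^4/4 - 7*b^3/18 + 3*b^2/10 - 3*b/7 + 16*exp(-9*b/8)/21


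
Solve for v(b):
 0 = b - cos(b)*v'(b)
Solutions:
 v(b) = C1 + Integral(b/cos(b), b)


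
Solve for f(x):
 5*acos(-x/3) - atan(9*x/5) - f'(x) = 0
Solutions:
 f(x) = C1 + 5*x*acos(-x/3) - x*atan(9*x/5) + 5*sqrt(9 - x^2) + 5*log(81*x^2 + 25)/18


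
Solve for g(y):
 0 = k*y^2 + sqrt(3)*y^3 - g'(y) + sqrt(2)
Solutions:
 g(y) = C1 + k*y^3/3 + sqrt(3)*y^4/4 + sqrt(2)*y


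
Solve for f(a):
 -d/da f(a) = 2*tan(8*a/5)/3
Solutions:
 f(a) = C1 + 5*log(cos(8*a/5))/12


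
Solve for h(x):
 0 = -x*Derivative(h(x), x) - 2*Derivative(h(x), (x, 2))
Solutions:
 h(x) = C1 + C2*erf(x/2)


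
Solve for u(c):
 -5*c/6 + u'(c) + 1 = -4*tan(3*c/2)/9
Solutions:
 u(c) = C1 + 5*c^2/12 - c + 8*log(cos(3*c/2))/27


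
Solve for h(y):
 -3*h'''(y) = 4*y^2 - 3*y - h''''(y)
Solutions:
 h(y) = C1 + C2*y + C3*y^2 + C4*exp(3*y) - y^5/45 + y^4/216 + y^3/162


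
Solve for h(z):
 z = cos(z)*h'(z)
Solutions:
 h(z) = C1 + Integral(z/cos(z), z)


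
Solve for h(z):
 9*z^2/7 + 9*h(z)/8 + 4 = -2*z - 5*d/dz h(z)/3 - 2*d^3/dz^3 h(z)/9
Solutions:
 h(z) = C1*exp(2^(1/3)*z*(-20*2^(1/3)/(81 + sqrt(22561))^(1/3) + (81 + sqrt(22561))^(1/3))/8)*sin(2^(1/3)*sqrt(3)*z*(20*2^(1/3)/(81 + sqrt(22561))^(1/3) + (81 + sqrt(22561))^(1/3))/8) + C2*exp(2^(1/3)*z*(-20*2^(1/3)/(81 + sqrt(22561))^(1/3) + (81 + sqrt(22561))^(1/3))/8)*cos(2^(1/3)*sqrt(3)*z*(20*2^(1/3)/(81 + sqrt(22561))^(1/3) + (81 + sqrt(22561))^(1/3))/8) + C3*exp(2^(1/3)*z*(-(81 + sqrt(22561))^(1/3)/4 + 5*2^(1/3)/(81 + sqrt(22561))^(1/3))) - 8*z^2/7 + 304*z/189 - 30304/5103


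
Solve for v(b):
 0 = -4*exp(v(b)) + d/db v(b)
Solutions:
 v(b) = log(-1/(C1 + 4*b))


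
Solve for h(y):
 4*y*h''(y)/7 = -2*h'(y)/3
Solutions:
 h(y) = C1 + C2/y^(1/6)


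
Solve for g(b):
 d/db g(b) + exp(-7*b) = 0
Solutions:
 g(b) = C1 + exp(-7*b)/7


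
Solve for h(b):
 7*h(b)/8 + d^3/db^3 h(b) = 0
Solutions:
 h(b) = C3*exp(-7^(1/3)*b/2) + (C1*sin(sqrt(3)*7^(1/3)*b/4) + C2*cos(sqrt(3)*7^(1/3)*b/4))*exp(7^(1/3)*b/4)


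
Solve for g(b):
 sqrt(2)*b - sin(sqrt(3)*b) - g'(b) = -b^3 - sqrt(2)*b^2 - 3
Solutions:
 g(b) = C1 + b^4/4 + sqrt(2)*b^3/3 + sqrt(2)*b^2/2 + 3*b + sqrt(3)*cos(sqrt(3)*b)/3


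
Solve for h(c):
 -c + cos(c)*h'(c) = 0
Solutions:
 h(c) = C1 + Integral(c/cos(c), c)


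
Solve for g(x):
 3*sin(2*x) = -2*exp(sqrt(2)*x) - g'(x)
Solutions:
 g(x) = C1 - sqrt(2)*exp(sqrt(2)*x) + 3*cos(2*x)/2


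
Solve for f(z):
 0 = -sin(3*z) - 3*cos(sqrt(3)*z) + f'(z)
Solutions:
 f(z) = C1 + sqrt(3)*sin(sqrt(3)*z) - cos(3*z)/3


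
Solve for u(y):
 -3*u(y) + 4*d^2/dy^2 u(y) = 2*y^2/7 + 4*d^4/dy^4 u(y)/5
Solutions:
 u(y) = C1*exp(-sqrt(2)*y*sqrt(5 - sqrt(10))/2) + C2*exp(sqrt(2)*y*sqrt(5 - sqrt(10))/2) + C3*exp(-sqrt(2)*y*sqrt(sqrt(10) + 5)/2) + C4*exp(sqrt(2)*y*sqrt(sqrt(10) + 5)/2) - 2*y^2/21 - 16/63


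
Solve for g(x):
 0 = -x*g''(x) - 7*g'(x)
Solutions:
 g(x) = C1 + C2/x^6


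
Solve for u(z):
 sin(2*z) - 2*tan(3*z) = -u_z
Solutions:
 u(z) = C1 - 2*log(cos(3*z))/3 + cos(2*z)/2


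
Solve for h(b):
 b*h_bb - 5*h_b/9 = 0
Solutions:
 h(b) = C1 + C2*b^(14/9)


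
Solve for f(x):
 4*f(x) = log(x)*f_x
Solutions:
 f(x) = C1*exp(4*li(x))


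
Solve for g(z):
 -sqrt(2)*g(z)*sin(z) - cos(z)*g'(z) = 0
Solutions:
 g(z) = C1*cos(z)^(sqrt(2))


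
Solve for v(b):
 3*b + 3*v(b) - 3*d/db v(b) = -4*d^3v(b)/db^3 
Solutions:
 v(b) = C1*exp(b*((2*sqrt(2) + 3)^(-1/3) + (2*sqrt(2) + 3)^(1/3))/4)*sin(sqrt(3)*b*(-(2*sqrt(2) + 3)^(1/3) + (2*sqrt(2) + 3)^(-1/3))/4) + C2*exp(b*((2*sqrt(2) + 3)^(-1/3) + (2*sqrt(2) + 3)^(1/3))/4)*cos(sqrt(3)*b*(-(2*sqrt(2) + 3)^(1/3) + (2*sqrt(2) + 3)^(-1/3))/4) + C3*exp(-b*((2*sqrt(2) + 3)^(-1/3) + (2*sqrt(2) + 3)^(1/3))/2) - b - 1


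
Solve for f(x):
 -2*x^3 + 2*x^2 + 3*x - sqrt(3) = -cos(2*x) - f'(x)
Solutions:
 f(x) = C1 + x^4/2 - 2*x^3/3 - 3*x^2/2 + sqrt(3)*x - sin(2*x)/2


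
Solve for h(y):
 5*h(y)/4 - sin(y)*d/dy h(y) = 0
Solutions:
 h(y) = C1*(cos(y) - 1)^(5/8)/(cos(y) + 1)^(5/8)


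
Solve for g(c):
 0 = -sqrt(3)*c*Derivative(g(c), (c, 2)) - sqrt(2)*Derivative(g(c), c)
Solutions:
 g(c) = C1 + C2*c^(1 - sqrt(6)/3)


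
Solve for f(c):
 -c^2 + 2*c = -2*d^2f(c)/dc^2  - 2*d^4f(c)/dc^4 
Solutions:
 f(c) = C1 + C2*c + C3*sin(c) + C4*cos(c) + c^4/24 - c^3/6 - c^2/2


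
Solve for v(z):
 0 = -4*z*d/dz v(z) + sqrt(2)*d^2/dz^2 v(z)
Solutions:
 v(z) = C1 + C2*erfi(2^(1/4)*z)


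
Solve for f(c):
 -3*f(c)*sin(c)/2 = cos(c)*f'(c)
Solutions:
 f(c) = C1*cos(c)^(3/2)


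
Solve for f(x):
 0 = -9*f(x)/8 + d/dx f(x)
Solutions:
 f(x) = C1*exp(9*x/8)


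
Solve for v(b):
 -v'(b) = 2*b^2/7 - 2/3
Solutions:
 v(b) = C1 - 2*b^3/21 + 2*b/3


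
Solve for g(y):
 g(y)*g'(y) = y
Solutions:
 g(y) = -sqrt(C1 + y^2)
 g(y) = sqrt(C1 + y^2)


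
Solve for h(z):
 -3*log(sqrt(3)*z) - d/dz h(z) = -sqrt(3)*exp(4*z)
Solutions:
 h(z) = C1 - 3*z*log(z) + z*(3 - 3*log(3)/2) + sqrt(3)*exp(4*z)/4


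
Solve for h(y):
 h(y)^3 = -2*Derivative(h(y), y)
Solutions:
 h(y) = -sqrt(-1/(C1 - y))
 h(y) = sqrt(-1/(C1 - y))


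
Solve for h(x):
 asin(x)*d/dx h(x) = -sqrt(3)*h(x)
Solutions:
 h(x) = C1*exp(-sqrt(3)*Integral(1/asin(x), x))


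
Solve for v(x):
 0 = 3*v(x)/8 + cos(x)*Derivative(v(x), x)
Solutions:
 v(x) = C1*(sin(x) - 1)^(3/16)/(sin(x) + 1)^(3/16)


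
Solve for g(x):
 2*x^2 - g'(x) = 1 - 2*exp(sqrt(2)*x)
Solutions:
 g(x) = C1 + 2*x^3/3 - x + sqrt(2)*exp(sqrt(2)*x)


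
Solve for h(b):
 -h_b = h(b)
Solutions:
 h(b) = C1*exp(-b)


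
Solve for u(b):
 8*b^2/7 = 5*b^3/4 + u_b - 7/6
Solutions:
 u(b) = C1 - 5*b^4/16 + 8*b^3/21 + 7*b/6


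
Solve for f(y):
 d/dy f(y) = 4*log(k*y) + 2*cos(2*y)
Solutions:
 f(y) = C1 + 4*y*log(k*y) - 4*y + sin(2*y)


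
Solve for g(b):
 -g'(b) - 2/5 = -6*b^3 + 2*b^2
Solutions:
 g(b) = C1 + 3*b^4/2 - 2*b^3/3 - 2*b/5


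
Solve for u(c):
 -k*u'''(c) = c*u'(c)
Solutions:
 u(c) = C1 + Integral(C2*airyai(c*(-1/k)^(1/3)) + C3*airybi(c*(-1/k)^(1/3)), c)


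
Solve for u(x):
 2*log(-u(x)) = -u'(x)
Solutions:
 -li(-u(x)) = C1 - 2*x


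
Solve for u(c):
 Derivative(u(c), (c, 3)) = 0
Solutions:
 u(c) = C1 + C2*c + C3*c^2


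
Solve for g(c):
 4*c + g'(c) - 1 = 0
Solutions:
 g(c) = C1 - 2*c^2 + c


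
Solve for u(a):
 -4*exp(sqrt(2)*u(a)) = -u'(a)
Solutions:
 u(a) = sqrt(2)*(2*log(-1/(C1 + 4*a)) - log(2))/4


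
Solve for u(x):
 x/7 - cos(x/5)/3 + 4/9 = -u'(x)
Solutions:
 u(x) = C1 - x^2/14 - 4*x/9 + 5*sin(x/5)/3


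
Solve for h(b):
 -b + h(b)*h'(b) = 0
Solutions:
 h(b) = -sqrt(C1 + b^2)
 h(b) = sqrt(C1 + b^2)


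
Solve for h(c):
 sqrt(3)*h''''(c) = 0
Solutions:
 h(c) = C1 + C2*c + C3*c^2 + C4*c^3


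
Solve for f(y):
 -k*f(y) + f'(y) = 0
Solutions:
 f(y) = C1*exp(k*y)


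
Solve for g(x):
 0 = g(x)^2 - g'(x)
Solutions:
 g(x) = -1/(C1 + x)


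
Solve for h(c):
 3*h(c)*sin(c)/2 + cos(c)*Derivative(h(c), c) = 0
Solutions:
 h(c) = C1*cos(c)^(3/2)


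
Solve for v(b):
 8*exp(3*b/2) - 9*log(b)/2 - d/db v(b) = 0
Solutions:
 v(b) = C1 - 9*b*log(b)/2 + 9*b/2 + 16*exp(3*b/2)/3


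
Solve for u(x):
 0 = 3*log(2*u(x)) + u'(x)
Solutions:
 Integral(1/(log(_y) + log(2)), (_y, u(x)))/3 = C1 - x


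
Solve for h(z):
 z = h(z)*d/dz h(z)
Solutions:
 h(z) = -sqrt(C1 + z^2)
 h(z) = sqrt(C1 + z^2)


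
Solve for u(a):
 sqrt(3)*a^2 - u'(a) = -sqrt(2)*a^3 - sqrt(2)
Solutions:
 u(a) = C1 + sqrt(2)*a^4/4 + sqrt(3)*a^3/3 + sqrt(2)*a


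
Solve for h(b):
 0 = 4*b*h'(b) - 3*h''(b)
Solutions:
 h(b) = C1 + C2*erfi(sqrt(6)*b/3)


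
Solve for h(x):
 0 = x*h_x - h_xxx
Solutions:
 h(x) = C1 + Integral(C2*airyai(x) + C3*airybi(x), x)


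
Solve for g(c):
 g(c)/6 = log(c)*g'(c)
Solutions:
 g(c) = C1*exp(li(c)/6)


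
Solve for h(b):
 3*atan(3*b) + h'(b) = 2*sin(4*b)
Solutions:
 h(b) = C1 - 3*b*atan(3*b) + log(9*b^2 + 1)/2 - cos(4*b)/2


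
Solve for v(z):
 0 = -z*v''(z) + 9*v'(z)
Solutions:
 v(z) = C1 + C2*z^10


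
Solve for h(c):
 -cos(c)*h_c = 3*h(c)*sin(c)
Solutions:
 h(c) = C1*cos(c)^3


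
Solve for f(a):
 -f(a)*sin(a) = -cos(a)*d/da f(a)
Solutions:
 f(a) = C1/cos(a)


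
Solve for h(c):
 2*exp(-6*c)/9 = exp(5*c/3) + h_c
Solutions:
 h(c) = C1 - 3*exp(5*c/3)/5 - exp(-6*c)/27


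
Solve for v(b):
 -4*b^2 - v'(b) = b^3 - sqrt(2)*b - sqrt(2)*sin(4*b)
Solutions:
 v(b) = C1 - b^4/4 - 4*b^3/3 + sqrt(2)*b^2/2 - sqrt(2)*cos(4*b)/4


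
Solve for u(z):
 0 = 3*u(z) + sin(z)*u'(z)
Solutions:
 u(z) = C1*(cos(z) + 1)^(3/2)/(cos(z) - 1)^(3/2)


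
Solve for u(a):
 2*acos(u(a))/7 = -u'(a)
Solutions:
 Integral(1/acos(_y), (_y, u(a))) = C1 - 2*a/7


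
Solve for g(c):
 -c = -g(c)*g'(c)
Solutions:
 g(c) = -sqrt(C1 + c^2)
 g(c) = sqrt(C1 + c^2)


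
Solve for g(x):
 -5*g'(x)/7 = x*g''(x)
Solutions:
 g(x) = C1 + C2*x^(2/7)


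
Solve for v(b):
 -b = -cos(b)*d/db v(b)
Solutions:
 v(b) = C1 + Integral(b/cos(b), b)


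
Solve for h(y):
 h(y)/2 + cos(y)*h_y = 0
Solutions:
 h(y) = C1*(sin(y) - 1)^(1/4)/(sin(y) + 1)^(1/4)


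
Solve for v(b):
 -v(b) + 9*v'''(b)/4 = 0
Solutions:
 v(b) = C3*exp(2^(2/3)*3^(1/3)*b/3) + (C1*sin(2^(2/3)*3^(5/6)*b/6) + C2*cos(2^(2/3)*3^(5/6)*b/6))*exp(-2^(2/3)*3^(1/3)*b/6)


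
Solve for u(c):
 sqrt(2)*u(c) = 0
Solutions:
 u(c) = 0


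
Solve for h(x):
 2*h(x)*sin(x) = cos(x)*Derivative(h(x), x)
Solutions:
 h(x) = C1/cos(x)^2


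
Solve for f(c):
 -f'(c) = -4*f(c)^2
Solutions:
 f(c) = -1/(C1 + 4*c)


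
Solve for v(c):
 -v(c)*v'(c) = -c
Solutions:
 v(c) = -sqrt(C1 + c^2)
 v(c) = sqrt(C1 + c^2)


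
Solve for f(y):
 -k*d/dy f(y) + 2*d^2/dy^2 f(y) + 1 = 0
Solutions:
 f(y) = C1 + C2*exp(k*y/2) + y/k


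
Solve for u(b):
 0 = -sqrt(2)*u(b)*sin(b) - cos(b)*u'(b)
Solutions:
 u(b) = C1*cos(b)^(sqrt(2))


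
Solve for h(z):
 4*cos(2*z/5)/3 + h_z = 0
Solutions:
 h(z) = C1 - 10*sin(2*z/5)/3


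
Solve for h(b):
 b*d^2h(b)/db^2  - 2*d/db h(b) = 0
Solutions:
 h(b) = C1 + C2*b^3


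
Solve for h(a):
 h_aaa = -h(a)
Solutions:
 h(a) = C3*exp(-a) + (C1*sin(sqrt(3)*a/2) + C2*cos(sqrt(3)*a/2))*exp(a/2)


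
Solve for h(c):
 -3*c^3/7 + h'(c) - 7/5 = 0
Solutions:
 h(c) = C1 + 3*c^4/28 + 7*c/5


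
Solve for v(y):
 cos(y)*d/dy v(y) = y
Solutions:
 v(y) = C1 + Integral(y/cos(y), y)


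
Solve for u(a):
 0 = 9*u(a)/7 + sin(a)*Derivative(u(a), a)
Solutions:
 u(a) = C1*(cos(a) + 1)^(9/14)/(cos(a) - 1)^(9/14)


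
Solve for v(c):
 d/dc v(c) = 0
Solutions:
 v(c) = C1


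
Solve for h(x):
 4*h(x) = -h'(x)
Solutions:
 h(x) = C1*exp(-4*x)


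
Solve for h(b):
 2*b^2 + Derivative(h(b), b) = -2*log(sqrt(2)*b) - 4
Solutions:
 h(b) = C1 - 2*b^3/3 - 2*b*log(b) - 2*b - b*log(2)


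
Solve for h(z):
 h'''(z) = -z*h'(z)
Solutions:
 h(z) = C1 + Integral(C2*airyai(-z) + C3*airybi(-z), z)


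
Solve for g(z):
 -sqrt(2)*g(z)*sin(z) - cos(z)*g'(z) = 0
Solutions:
 g(z) = C1*cos(z)^(sqrt(2))


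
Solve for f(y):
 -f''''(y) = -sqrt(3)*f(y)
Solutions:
 f(y) = C1*exp(-3^(1/8)*y) + C2*exp(3^(1/8)*y) + C3*sin(3^(1/8)*y) + C4*cos(3^(1/8)*y)
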